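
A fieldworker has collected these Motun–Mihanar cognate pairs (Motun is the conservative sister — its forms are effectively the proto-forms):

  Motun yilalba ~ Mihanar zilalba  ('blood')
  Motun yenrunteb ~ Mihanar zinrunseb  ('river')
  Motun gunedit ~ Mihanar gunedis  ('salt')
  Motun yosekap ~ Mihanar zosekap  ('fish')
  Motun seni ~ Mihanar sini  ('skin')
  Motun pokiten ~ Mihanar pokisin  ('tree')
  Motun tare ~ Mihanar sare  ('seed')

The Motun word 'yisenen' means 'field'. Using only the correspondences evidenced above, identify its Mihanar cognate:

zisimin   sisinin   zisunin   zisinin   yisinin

zisinin

yilalba ~ zilalba — Motun y corresponds to Mihanar z word-initially before a front vowel.
yenrunteb ~ zinrunseb, seni ~ sini — Motun e corresponds to Mihanar i after a consonant, before a nasal.
Applying these to Motun 'yisenen':
  yisenen → zisenen   (y→z word-initially before a front vowel)
  zisenen → zisinen   (e→i after a consonant, before a nasal)
  zisinen → zisinin   (e→i after a consonant, before a nasal)
So the Mihanar cognate is 'zisinin'.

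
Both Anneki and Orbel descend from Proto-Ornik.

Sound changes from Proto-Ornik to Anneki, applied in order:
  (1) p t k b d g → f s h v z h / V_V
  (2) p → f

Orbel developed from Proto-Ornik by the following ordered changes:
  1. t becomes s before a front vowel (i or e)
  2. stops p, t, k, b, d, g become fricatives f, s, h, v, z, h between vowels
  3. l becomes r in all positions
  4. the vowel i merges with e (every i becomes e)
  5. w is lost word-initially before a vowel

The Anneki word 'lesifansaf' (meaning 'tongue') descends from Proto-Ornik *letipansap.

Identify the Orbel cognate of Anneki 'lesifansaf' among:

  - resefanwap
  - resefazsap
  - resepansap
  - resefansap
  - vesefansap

resefansap

Orbel: *letipansap
  letipansap → lesipansap   [palatalisation]
  lesipansap → lesifansap   [intervocalic lenition]
  lesifansap → resifansap   [unconditioned shift]
  resifansap → resefansap   [vowel merger]
  resefansap (rule 5 does not apply)
  giving Orbel resefansap.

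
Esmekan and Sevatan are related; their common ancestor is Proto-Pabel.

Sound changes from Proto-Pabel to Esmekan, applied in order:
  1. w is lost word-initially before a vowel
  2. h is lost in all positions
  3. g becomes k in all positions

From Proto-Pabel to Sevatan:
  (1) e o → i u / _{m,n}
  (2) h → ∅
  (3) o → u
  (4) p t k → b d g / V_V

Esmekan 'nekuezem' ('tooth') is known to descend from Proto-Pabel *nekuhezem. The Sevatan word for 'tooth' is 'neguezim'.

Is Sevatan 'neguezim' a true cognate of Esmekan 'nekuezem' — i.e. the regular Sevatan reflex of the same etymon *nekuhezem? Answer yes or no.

Derive the expected Sevatan reflex of *nekuhezem:
Sevatan: *nekuhezem
  nekuhezem → nekuhezim   [pre-nasal raising]
  nekuhezim → nekuezim   [h-loss]
  nekuezim (rule 3 does not apply)
  nekuezim → neguezim   [intervocalic voicing]
  giving Sevatan neguezim.
Sevatan 'neguezim' matches the regular reflex exactly, so the pair is cognate.

yes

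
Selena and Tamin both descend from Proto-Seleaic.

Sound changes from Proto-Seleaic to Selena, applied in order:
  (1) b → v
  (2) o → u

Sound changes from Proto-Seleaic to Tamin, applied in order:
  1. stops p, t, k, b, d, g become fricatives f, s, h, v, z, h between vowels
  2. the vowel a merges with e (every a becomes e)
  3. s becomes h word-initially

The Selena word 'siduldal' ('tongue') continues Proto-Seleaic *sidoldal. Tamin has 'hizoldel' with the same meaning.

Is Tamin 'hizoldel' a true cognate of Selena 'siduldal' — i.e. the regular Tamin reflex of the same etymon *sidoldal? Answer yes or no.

Derive the expected Tamin reflex of *sidoldal:
Tamin: start from *sidoldal.
  rule 1 (intervocalic lenition): sidoldal → sizoldal
  rule 2 (vowel merger): sizoldal → sizoldel
  rule 3 (debuccalisation): sizoldel → hizoldel
  ⇒ Tamin hizoldel
Tamin 'hizoldel' matches the regular reflex exactly, so the pair is cognate.

yes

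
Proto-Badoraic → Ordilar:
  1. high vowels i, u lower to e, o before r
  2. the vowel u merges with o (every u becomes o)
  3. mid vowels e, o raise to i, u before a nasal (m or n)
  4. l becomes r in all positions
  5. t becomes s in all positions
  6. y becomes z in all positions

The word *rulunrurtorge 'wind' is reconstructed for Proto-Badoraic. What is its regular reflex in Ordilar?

Ordilar: *rulunrurtorge
  rulunrurtorge → rulunrortorge   [pre-rhotic lowering]
  rulunrortorge → rolonrortorge   [vowel merger]
  rolonrortorge → rolunrortorge   [pre-nasal raising]
  rolunrortorge → rorunrortorge   [unconditioned shift]
  rorunrortorge → rorunrorsorge   [unconditioned shift]
  rorunrorsorge (rule 6 does not apply)
  giving Ordilar rorunrorsorge.

rorunrorsorge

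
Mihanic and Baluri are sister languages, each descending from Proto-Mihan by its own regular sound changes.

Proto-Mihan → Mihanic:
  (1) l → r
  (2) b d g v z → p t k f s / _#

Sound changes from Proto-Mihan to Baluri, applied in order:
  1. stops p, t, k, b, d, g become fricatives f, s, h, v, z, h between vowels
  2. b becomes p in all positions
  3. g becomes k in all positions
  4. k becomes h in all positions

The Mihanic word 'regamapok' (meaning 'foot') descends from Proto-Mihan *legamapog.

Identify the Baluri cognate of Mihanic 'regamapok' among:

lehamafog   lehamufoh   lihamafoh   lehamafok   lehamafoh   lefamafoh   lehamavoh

lehamafoh

Baluri: start from *legamapog.
  rule 1 (intervocalic lenition): legamapog → lehamafog
  rule 2: no change — lehamafog
  rule 3 (unconditioned shift): lehamafog → lehamafok
  rule 4 (unconditioned shift): lehamafok → lehamafoh
  ⇒ Baluri lehamafoh
Only 'lehamafoh' matches the regular Baluri development of *legamapog.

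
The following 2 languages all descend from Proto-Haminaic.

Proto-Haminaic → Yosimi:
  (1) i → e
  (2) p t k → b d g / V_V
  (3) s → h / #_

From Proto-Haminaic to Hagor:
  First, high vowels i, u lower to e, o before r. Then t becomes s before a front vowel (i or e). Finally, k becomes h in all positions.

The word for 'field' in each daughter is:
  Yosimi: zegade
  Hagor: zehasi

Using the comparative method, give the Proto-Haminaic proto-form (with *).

Position 6: Yosimi has e, Hagor has i. Hagor preserves i here (none of its changes turn any other segment into i), so the proto-segment is *i.
Position 5: Yosimi has d, Hagor has s. Taking the neighbouring segments as reconstructed: Yosimi d could go back to *t or *d; Hagor s could go back to *t or *s — the one source consistent with every daughter is *t.
Continuing position by position gives *zekati; check it forward:
Yosimi: *zekati > zekate > zegade  (by vowel merger, intervocalic voicing)
Hagor: *zekati
  zekati (rule 1 does not apply)
  zekati → zekasi   [palatalisation]
  zekasi → zehasi   [unconditioned shift]
  giving Hagor zehasi.
Only *zekati yields all of Yosimi zegade, Hagor zehasi.

*zekati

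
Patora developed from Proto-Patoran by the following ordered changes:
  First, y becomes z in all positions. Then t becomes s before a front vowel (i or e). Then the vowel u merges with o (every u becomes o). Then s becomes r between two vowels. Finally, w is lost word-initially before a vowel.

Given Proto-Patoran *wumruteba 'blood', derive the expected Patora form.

omroreba

Patora: *wumruteba
  wumruteba (rule 1 does not apply)
  wumruteba → wumruseba   [palatalisation]
  wumruseba → womroseba   [vowel merger]
  womroseba → womroreba   [rhotacism]
  womroreba → omroreba   [glide loss]
  giving Patora omroreba.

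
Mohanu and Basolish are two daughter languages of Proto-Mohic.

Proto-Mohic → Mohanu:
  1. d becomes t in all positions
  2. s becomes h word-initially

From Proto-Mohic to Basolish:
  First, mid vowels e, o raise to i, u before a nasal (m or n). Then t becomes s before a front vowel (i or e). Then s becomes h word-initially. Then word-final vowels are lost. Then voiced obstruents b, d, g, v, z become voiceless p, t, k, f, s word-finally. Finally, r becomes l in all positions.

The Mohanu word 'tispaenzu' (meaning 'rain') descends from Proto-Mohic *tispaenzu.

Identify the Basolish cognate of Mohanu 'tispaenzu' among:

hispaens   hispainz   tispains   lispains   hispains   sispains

hispains

Basolish: *tispaenzu > tispainzu > sispainzu > hispainzu > hispainz > hispains  (by pre-nasal raising, palatalisation, debuccalisation, apocope, final devoicing)
Among the options, 'hispains' alone shows every Basolish change applied in order.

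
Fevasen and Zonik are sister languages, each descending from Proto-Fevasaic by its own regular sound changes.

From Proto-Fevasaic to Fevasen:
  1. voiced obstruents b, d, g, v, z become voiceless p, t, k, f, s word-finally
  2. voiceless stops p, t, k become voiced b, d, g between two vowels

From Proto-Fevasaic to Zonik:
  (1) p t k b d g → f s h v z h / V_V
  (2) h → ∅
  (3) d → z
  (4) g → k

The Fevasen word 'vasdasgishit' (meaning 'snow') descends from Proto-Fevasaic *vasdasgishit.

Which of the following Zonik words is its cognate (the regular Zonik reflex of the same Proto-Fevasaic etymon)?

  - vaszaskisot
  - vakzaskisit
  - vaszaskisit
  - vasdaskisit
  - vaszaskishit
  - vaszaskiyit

Zonik: *vasdasgishit > vasdasgisit > vaszasgisit > vaszaskisit  (by h-loss, unconditioned shift, unconditioned shift)
Only 'vaszaskisit' matches the regular Zonik development of *vasdasgishit.

vaszaskisit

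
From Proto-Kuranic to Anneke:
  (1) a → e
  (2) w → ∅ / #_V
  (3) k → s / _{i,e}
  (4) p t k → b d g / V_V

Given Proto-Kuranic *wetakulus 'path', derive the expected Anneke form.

Anneke: start from *wetakulus.
  rule 1 (vowel merger): wetakulus → wetekulus
  rule 2 (glide loss): wetekulus → etekulus
  rule 3: no change — etekulus
  rule 4 (intervocalic voicing): etekulus → edegulus
  ⇒ Anneke edegulus

edegulus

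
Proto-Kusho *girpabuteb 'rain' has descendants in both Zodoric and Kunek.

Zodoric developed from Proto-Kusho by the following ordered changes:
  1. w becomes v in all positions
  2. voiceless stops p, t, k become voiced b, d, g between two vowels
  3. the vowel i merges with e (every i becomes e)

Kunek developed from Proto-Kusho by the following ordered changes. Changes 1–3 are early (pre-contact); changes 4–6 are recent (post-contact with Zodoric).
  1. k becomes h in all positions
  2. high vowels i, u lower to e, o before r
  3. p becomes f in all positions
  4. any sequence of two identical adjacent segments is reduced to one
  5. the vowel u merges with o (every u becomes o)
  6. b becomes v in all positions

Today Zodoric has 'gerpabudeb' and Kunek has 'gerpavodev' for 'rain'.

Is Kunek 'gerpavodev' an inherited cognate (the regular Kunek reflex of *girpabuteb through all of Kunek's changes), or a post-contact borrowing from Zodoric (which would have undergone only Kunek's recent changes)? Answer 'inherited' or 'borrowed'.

borrowed

If inherited, *girpabuteb would pass through all of Kunek's changes:
Kunek: start from *girpabuteb.
  rule 1: no change — girpabuteb
  rule 2 (pre-rhotic lowering): girpabuteb → gerpabuteb
  rule 3 (unconditioned shift): gerpabuteb → gerfabuteb
  rule 4: no change — gerfabuteb
  rule 5 (vowel merger): gerfabuteb → gerfaboteb
  rule 6 (unconditioned shift): gerfaboteb → gerfavotev
  ⇒ Kunek gerfavotev
If borrowed from Zodoric 'gerpabudeb' after the early changes, it would undergo only the recent ones:
  rule 4 (degemination): no change (gerpabudeb)
  rule 5 (vowel merger): gerpabudeb → gerpabodeb
  rule 6 (unconditioned shift): gerpabodeb → gerpavodev
  ⇒ as a loan: gerpavodev
Kunek 'gerpavodev' matches the loan outcome 'gerpavodev', not the inherited 'gerfavotev' — it skipped the early Kunek changes, so it was borrowed from Zodoric.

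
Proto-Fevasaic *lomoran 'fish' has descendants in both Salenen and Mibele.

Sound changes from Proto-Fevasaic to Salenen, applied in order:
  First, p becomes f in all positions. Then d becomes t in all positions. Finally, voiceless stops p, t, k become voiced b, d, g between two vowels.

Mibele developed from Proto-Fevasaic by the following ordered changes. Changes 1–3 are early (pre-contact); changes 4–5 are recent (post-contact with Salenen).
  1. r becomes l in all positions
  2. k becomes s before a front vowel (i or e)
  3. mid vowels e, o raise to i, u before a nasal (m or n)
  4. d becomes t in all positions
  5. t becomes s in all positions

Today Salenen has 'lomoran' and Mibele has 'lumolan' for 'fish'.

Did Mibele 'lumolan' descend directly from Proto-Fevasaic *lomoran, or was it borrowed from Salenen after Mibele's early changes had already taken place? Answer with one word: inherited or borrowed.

If inherited, *lomoran would pass through all of Mibele's changes:
Mibele: start from *lomoran.
  rule 1 (unconditioned shift): lomoran → lomolan
  rule 2: no change — lomolan
  rule 3 (pre-nasal raising): lomolan → lumolan
  rule 4: no change — lumolan
  rule 5: no change — lumolan
  ⇒ Mibele lumolan
If borrowed from Salenen 'lomoran' after the early changes, it would undergo only the recent ones:
  rule 4 (unconditioned shift): no change (lomoran)
  rule 5 (unconditioned shift): no change (lomoran)
  ⇒ as a loan: lomoran
Mibele 'lumolan' matches the inherited outcome exactly, so it is an inherited cognate, not a loan.

inherited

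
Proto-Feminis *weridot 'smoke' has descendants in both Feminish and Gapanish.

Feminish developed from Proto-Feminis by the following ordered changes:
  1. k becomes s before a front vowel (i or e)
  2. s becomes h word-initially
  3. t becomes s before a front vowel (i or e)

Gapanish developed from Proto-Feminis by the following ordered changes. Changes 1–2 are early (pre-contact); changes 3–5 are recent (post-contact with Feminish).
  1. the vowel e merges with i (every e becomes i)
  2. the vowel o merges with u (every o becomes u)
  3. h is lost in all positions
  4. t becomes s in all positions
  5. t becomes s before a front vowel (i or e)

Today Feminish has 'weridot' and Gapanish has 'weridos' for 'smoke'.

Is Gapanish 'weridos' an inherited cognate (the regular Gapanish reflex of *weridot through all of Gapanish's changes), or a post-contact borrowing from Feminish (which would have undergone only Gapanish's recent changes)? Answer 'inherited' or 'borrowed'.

If inherited, *weridot would pass through all of Gapanish's changes:
Gapanish: start from *weridot.
  rule 1 (vowel merger): weridot → wiridot
  rule 2 (vowel merger): wiridot → wiridut
  rule 3: no change — wiridut
  rule 4 (unconditioned shift): wiridut → wiridus
  rule 5: no change — wiridus
  ⇒ Gapanish wiridus
If borrowed from Feminish 'weridot' after the early changes, it would undergo only the recent ones:
  rule 3 (h-loss): no change (weridot)
  rule 4 (unconditioned shift): weridot → weridos
  rule 5 (palatalisation): no change (weridos)
  ⇒ as a loan: weridos
Gapanish 'weridos' matches the loan outcome 'weridos', not the inherited 'wiridus' — it skipped the early Gapanish changes, so it was borrowed from Feminish.

borrowed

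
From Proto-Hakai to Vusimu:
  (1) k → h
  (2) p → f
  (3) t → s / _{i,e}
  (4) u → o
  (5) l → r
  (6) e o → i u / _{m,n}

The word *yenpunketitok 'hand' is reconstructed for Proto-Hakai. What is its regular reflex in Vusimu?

Vusimu: start from *yenpunketitok.
  rule 1 (unconditioned shift): yenpunketitok → yenpunhetitoh
  rule 2 (unconditioned shift): yenpunhetitoh → yenfunhetitoh
  rule 3 (palatalisation): yenfunhetitoh → yenfunhesitoh
  rule 4 (vowel merger): yenfunhesitoh → yenfonhesitoh
  rule 5: no change — yenfonhesitoh
  rule 6 (pre-nasal raising): yenfonhesitoh → yinfunhesitoh
  ⇒ Vusimu yinfunhesitoh

yinfunhesitoh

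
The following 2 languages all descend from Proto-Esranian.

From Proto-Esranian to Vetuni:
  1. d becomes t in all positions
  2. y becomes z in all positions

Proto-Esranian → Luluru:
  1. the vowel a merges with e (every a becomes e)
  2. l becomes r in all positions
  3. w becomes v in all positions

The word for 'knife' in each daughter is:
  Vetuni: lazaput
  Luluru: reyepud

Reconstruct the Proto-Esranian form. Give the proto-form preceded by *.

Position 1: Vetuni has l, Luluru has r. Vetuni preserves l here (none of its changes turn any other segment into l), so the proto-segment is *l.
Position 7: Vetuni has t, Luluru has d. Luluru preserves d here (none of its changes turn any other segment into d), so the proto-segment is *d.
Verify the candidate proto-form against each daughter:
Vetuni: *layapud > layaput > lazaput  (by unconditioned shift, unconditioned shift)
Luluru: *layapud > leyepud > reyepud  (by vowel merger, unconditioned shift)
Only *layapud yields all of Vetuni lazaput, Luluru reyepud.

*layapud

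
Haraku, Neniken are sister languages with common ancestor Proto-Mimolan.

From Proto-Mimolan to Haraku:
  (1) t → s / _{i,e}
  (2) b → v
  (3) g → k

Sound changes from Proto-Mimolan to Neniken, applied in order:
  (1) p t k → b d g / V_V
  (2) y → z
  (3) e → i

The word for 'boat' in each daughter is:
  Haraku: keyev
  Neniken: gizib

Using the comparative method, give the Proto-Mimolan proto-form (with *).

Position 3: Haraku has y, Neniken has z. Haraku preserves y here (none of its changes turn any other segment into y), so the proto-segment is *y.
Position 5: Haraku has v, Neniken has b. Taking the neighbouring segments as reconstructed: Haraku v could go back to *b or *v; Neniken b can only go back to *b — the one source consistent with every daughter is *b.
This points to *geyeb. Verify forward in each daughter:
Haraku: *geyeb
  geyeb (rule 1 does not apply)
  geyeb → geyev   [unconditioned shift]
  geyev → keyev   [unconditioned shift]
  giving Haraku keyev.
Neniken: start from *geyeb.
  rule 1: no change — geyeb
  rule 2 (unconditioned shift): geyeb → gezeb
  rule 3 (vowel merger): gezeb → gizib
  ⇒ Neniken gizib
*geyeb is the unique common source.

*geyeb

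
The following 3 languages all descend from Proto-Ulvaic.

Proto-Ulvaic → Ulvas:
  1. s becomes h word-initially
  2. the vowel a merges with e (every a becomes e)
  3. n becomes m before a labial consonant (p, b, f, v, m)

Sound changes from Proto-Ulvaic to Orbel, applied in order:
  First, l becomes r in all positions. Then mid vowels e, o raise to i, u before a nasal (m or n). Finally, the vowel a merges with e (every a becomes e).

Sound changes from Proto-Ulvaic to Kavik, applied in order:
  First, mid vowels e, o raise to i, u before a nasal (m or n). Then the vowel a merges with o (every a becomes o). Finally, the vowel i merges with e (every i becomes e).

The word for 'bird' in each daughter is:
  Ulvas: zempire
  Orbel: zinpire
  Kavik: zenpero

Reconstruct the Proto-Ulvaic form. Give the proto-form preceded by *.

*zenpira

Position 5: Ulvas has i, Orbel has i, Kavik has e. Ulvas preserves i here (none of its changes turn any other segment into i), so the proto-segment is *i.
Position 7: Ulvas has e, Orbel has e, Kavik has o. Taking the neighbouring segments as reconstructed: Ulvas e could go back to *a or *e; Orbel e could go back to *a or *e; Kavik o could go back to *a or *o — the one source consistent with every daughter is *a.
Position 2: Ulvas has e, Orbel has i, Kavik has e. Taking the neighbouring segments as reconstructed: Ulvas e could go back to *a or *e; Orbel i could go back to *e or *i; Kavik e could go back to *e or *i — the one source consistent with every daughter is *e.
This points to *zenpira. Verify forward in each daughter:
Ulvas: *zenpira > zenpire > zempire  (by vowel merger, nasal place assimilation)
Orbel: *zenpira
  zenpira (rule 1 does not apply)
  zenpira → zinpira   [pre-nasal raising]
  zinpira → zinpire   [vowel merger]
  giving Orbel zinpire.
Kavik: *zenpira > zinpira > zinpiro > zenpero  (by pre-nasal raising, vowel merger, vowel merger)
*zenpira is the unique common source.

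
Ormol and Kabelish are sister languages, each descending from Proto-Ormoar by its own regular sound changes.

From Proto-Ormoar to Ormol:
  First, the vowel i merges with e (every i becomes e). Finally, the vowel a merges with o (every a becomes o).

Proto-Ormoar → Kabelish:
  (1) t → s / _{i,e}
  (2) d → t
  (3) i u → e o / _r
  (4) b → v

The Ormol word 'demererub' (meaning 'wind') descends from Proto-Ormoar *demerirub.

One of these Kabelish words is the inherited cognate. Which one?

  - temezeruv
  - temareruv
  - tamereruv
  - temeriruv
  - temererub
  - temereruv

temereruv

Kabelish: start from *demerirub.
  rule 1: no change — demerirub
  rule 2 (unconditioned shift): demerirub → temerirub
  rule 3 (pre-rhotic lowering): temerirub → temererub
  rule 4 (unconditioned shift): temererub → temereruv
  ⇒ Kabelish temereruv
Only 'temereruv' matches the regular Kabelish development of *demerirub.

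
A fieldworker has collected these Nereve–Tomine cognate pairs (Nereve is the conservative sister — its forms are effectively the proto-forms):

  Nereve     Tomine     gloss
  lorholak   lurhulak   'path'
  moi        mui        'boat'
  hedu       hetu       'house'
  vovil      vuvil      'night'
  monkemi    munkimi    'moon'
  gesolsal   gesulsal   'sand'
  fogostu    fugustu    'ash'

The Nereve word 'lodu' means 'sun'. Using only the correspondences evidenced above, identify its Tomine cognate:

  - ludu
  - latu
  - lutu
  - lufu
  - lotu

lutu

lorholak ~ lurhulak, gesolsal ~ gesulsal — Nereve o corresponds to Tomine u after a consonant, before a consonant other than r, m, n, p, b, f, v.
hedu ~ hetu — Nereve d corresponds to Tomine t between vowels (before a back vowel).
Applying these to Nereve 'lodu':
  lodu → ludu   (o→u after a consonant, before a consonant other than r, m, n, p, b, f, v)
  ludu → lutu   (d→t between vowels (before a back vowel))
So the Tomine cognate is 'lutu'.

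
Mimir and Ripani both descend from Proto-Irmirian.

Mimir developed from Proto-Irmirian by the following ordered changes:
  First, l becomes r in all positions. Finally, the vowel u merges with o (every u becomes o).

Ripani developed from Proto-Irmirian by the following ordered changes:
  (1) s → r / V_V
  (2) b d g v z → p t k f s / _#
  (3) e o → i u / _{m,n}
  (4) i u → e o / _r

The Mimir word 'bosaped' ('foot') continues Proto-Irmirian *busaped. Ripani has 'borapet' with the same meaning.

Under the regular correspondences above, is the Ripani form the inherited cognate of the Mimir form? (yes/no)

Derive the expected Ripani reflex of *busaped:
Ripani: *busaped
  busaped → buraped   [rhotacism]
  buraped → burapet   [final devoicing]
  burapet (rule 3 does not apply)
  burapet → borapet   [pre-rhotic lowering]
  giving Ripani borapet.
Ripani 'borapet' matches the regular reflex exactly, so the pair is cognate.

yes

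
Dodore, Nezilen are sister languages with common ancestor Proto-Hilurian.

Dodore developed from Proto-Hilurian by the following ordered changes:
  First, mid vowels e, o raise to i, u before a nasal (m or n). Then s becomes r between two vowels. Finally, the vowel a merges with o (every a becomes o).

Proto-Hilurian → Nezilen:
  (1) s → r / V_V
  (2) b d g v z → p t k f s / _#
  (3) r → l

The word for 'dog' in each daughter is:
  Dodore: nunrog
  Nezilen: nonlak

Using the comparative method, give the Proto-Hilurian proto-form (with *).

*nonrag

Position 5: Dodore has o, Nezilen has a. Nezilen preserves a here (none of its changes turn any other segment into a), so the proto-segment is *a.
Position 4: Dodore has r, Nezilen has l. Taking the neighbouring segments as reconstructed: Dodore r can only go back to *r; Nezilen l could go back to *l or *r — the one source consistent with every daughter is *r.
Verify the candidate proto-form against each daughter:
Dodore: *nonrag > nunrag > nunrog  (by pre-nasal raising, vowel merger)
Nezilen: *nonrag
  nonrag (rule 1 does not apply)
  nonrag → nonrak   [final devoicing]
  nonrak → nonlak   [unconditioned shift]
  giving Nezilen nonlak.
No other proto-form is consistent with every reflex, so the reconstruction is *nonrag.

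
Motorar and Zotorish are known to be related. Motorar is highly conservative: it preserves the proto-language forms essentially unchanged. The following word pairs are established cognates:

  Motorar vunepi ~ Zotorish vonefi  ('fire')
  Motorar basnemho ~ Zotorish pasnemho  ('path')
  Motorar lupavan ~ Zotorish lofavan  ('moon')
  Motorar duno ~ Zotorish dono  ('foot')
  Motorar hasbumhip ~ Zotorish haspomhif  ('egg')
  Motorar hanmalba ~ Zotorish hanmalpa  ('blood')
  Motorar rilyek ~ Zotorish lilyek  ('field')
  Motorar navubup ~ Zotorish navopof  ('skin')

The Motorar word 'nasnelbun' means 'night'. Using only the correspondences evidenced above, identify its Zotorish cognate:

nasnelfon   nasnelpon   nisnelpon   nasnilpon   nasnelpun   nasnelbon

hasbumhip ~ haspomhif — Motorar b corresponds to Zotorish p after a consonant, before a back vowel.
vunepi ~ vonefi, duno ~ dono — Motorar u corresponds to Zotorish o after a consonant, before a nasal.
Applying these to Motorar 'nasnelbun':
  nasnelbun → nasnelpun   (b→p after a consonant, before a back vowel)
  nasnelpun → nasnelpon   (u→o after a consonant, before a nasal)
So the Zotorish cognate is 'nasnelpon'.

nasnelpon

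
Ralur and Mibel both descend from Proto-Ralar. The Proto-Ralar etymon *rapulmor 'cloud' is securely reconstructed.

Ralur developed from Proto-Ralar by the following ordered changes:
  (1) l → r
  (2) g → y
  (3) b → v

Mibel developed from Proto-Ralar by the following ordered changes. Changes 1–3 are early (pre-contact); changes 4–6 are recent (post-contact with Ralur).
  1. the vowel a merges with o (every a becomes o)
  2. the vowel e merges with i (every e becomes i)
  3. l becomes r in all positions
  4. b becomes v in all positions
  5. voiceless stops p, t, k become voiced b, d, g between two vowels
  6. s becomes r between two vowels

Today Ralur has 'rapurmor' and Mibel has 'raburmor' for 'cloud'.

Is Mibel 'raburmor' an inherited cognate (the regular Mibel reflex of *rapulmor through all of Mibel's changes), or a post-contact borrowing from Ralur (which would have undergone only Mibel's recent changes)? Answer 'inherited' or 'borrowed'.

borrowed

If inherited, *rapulmor would pass through all of Mibel's changes:
Mibel: *rapulmor
  rapulmor → ropulmor   [vowel merger]
  ropulmor (rule 2 does not apply)
  ropulmor → ropurmor   [unconditioned shift]
  ropurmor (rule 4 does not apply)
  ropurmor → roburmor   [intervocalic voicing]
  roburmor (rule 6 does not apply)
  giving Mibel roburmor.
If borrowed from Ralur 'rapurmor' after the early changes, it would undergo only the recent ones:
  rule 4 (unconditioned shift): no change (rapurmor)
  rule 5 (intervocalic voicing): rapurmor → raburmor
  rule 6 (rhotacism): no change (raburmor)
  ⇒ as a loan: raburmor
Mibel 'raburmor' matches the loan outcome 'raburmor', not the inherited 'roburmor' — it skipped the early Mibel changes, so it was borrowed from Ralur.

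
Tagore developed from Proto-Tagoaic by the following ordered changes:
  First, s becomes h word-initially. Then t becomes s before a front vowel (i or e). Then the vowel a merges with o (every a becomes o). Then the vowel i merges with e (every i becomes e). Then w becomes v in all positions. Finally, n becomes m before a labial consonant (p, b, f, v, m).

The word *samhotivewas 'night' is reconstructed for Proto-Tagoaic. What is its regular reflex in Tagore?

homhosevevos

Tagore: start from *samhotivewas.
  rule 1 (debuccalisation): samhotivewas → hamhotivewas
  rule 2 (palatalisation): hamhotivewas → hamhosivewas
  rule 3 (vowel merger): hamhosivewas → homhosivewos
  rule 4 (vowel merger): homhosivewos → homhosevewos
  rule 5 (unconditioned shift): homhosevewos → homhosevevos
  rule 6: no change — homhosevevos
  ⇒ Tagore homhosevevos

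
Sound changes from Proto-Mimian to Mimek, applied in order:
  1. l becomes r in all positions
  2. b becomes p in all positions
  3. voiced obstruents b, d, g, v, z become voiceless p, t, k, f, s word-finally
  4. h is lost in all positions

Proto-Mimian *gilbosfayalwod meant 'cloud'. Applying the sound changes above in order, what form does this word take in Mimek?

Mimek: start from *gilbosfayalwod.
  rule 1 (unconditioned shift): gilbosfayalwod → girbosfayarwod
  rule 2 (unconditioned shift): girbosfayarwod → girposfayarwod
  rule 3 (final devoicing): girposfayarwod → girposfayarwot
  rule 4: no change — girposfayarwot
  ⇒ Mimek girposfayarwot

girposfayarwot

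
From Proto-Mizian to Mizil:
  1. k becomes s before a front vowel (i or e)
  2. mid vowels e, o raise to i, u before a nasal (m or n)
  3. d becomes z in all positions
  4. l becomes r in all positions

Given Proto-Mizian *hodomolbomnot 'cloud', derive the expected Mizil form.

hozumorbumnot

Mizil: *hodomolbomnot
  hodomolbomnot (rule 1 does not apply)
  hodomolbomnot → hodumolbumnot   [pre-nasal raising]
  hodumolbumnot → hozumolbumnot   [unconditioned shift]
  hozumolbumnot → hozumorbumnot   [unconditioned shift]
  giving Mizil hozumorbumnot.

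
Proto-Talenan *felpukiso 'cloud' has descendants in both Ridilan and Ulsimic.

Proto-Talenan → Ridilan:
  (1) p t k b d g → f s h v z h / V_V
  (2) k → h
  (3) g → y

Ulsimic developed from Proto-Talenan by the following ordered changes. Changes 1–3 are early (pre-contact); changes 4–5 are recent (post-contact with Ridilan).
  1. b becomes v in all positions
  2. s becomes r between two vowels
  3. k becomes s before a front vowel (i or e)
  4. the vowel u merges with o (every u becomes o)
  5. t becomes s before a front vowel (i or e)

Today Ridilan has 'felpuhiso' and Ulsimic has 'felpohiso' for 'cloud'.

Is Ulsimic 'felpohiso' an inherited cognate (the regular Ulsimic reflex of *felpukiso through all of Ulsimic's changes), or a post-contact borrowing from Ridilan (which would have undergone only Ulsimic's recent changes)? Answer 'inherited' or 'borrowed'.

If inherited, *felpukiso would pass through all of Ulsimic's changes:
Ulsimic: *felpukiso > felpukiro > felpusiro > felposiro  (by rhotacism, palatalisation, vowel merger)
If borrowed from Ridilan 'felpuhiso' after the early changes, it would undergo only the recent ones:
  rule 4 (vowel merger): felpuhiso → felpohiso
  rule 5 (palatalisation): no change (felpohiso)
  ⇒ as a loan: felpohiso
Ulsimic 'felpohiso' matches the loan outcome 'felpohiso', not the inherited 'felposiro' — it skipped the early Ulsimic changes, so it was borrowed from Ridilan.

borrowed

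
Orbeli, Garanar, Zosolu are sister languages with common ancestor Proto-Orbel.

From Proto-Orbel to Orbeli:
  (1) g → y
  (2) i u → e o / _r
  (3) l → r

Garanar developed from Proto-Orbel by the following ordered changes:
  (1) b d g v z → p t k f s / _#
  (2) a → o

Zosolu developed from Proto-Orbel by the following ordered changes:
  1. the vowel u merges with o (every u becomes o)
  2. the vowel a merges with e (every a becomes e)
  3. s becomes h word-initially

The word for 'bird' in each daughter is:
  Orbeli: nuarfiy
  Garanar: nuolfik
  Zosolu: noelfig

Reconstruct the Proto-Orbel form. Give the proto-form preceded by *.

*nualfig

Position 4: Orbeli has r, Garanar has l, Zosolu has l. Garanar preserves l here (none of its changes turn any other segment into l), so the proto-segment is *l.
Position 7: Orbeli has y, Garanar has k, Zosolu has g. Zosolu preserves g here (none of its changes turn any other segment into g), so the proto-segment is *g.
Position 2: Orbeli has u, Garanar has u, Zosolu has o. Orbeli preserves u here (none of its changes turn any other segment into u), so the proto-segment is *u.
This points to *nualfig. Verify forward in each daughter:
Orbeli: *nualfig > nualfiy > nuarfiy  (by unconditioned shift, unconditioned shift)
Garanar: *nualfig
  nualfig → nualfik   [final devoicing]
  nualfik → nuolfik   [vowel merger]
  giving Garanar nuolfik.
Zosolu: *nualfig
  nualfig → noalfig   [vowel merger]
  noalfig → noelfig   [vowel merger]
  noelfig (rule 3 does not apply)
  giving Zosolu noelfig.
No other proto-form is consistent with every reflex, so the reconstruction is *nualfig.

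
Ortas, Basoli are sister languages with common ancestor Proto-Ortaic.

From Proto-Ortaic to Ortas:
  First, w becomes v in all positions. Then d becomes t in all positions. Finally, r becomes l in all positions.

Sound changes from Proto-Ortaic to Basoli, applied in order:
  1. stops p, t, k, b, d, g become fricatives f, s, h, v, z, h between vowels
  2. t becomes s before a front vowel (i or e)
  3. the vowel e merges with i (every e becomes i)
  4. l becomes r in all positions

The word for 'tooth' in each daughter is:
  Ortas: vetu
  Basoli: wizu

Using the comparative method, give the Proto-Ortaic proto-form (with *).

*wedu

Position 3: Ortas has t, Basoli has z. Taking the neighbouring segments as reconstructed: Ortas t could go back to *t or *d; Basoli z could go back to *d or *z — the one source consistent with every daughter is *d.
Position 1: Ortas has v, Basoli has w. Basoli preserves w here (none of its changes turn any other segment into w), so the proto-segment is *w.
This points to *wedu. Verify forward in each daughter:
Ortas: *wedu > vedu > vetu  (by unconditioned shift, unconditioned shift)
Basoli: start from *wedu.
  rule 1 (intervocalic lenition): wedu → wezu
  rule 2: no change — wezu
  rule 3 (vowel merger): wezu → wizu
  rule 4: no change — wizu
  ⇒ Basoli wizu
No other proto-form is consistent with every reflex, so the reconstruction is *wedu.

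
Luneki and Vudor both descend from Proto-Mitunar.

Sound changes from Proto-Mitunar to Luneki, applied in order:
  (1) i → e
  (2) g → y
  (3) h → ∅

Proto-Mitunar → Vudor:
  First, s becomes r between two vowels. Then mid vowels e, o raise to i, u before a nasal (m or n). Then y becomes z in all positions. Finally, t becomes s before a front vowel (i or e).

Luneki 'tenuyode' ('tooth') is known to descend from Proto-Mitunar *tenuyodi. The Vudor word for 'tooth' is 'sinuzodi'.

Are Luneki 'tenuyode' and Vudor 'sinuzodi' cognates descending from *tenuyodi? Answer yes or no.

yes

Derive the expected Vudor reflex of *tenuyodi:
Vudor: *tenuyodi
  tenuyodi (rule 1 does not apply)
  tenuyodi → tinuyodi   [pre-nasal raising]
  tinuyodi → tinuzodi   [unconditioned shift]
  tinuzodi → sinuzodi   [palatalisation]
  giving Vudor sinuzodi.
Vudor 'sinuzodi' matches the regular reflex exactly, so the pair is cognate.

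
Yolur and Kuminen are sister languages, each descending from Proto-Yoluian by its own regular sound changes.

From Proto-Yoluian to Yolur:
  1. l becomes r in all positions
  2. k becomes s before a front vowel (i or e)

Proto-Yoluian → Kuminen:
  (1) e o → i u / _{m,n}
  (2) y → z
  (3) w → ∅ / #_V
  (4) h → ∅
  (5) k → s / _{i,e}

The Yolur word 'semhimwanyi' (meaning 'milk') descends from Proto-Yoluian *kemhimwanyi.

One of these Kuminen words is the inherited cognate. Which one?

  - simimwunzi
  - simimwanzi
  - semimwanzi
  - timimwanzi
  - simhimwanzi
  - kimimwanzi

simimwanzi

Kuminen: start from *kemhimwanyi.
  rule 1 (pre-nasal raising): kemhimwanyi → kimhimwanyi
  rule 2 (unconditioned shift): kimhimwanyi → kimhimwanzi
  rule 3: no change — kimhimwanzi
  rule 4 (h-loss): kimhimwanzi → kimimwanzi
  rule 5 (palatalisation): kimimwanzi → simimwanzi
  ⇒ Kuminen simimwanzi
Only 'simimwanzi' matches the regular Kuminen development of *kemhimwanyi.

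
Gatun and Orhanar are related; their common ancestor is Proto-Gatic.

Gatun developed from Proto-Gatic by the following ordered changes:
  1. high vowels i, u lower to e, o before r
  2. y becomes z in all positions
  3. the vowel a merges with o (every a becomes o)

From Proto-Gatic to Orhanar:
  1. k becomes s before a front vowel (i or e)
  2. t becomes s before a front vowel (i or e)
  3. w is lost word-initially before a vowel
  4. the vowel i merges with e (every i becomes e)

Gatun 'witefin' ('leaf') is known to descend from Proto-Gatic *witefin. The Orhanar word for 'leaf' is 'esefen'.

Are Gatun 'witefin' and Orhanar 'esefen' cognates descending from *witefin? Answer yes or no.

Derive the expected Orhanar reflex of *witefin:
Orhanar: *witefin > wisefin > isefin > esefen  (by palatalisation, glide loss, vowel merger)
Orhanar 'esefen' matches the regular reflex exactly, so the pair is cognate.

yes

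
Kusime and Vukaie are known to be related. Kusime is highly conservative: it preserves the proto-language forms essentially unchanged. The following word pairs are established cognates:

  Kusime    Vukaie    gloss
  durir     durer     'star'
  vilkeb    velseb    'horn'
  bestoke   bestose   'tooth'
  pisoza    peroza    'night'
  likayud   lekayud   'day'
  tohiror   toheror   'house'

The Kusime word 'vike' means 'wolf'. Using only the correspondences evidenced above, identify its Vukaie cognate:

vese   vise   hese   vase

vese

vilkeb ~ velseb, pisoza ~ peroza — Kusime i corresponds to Vukaie e after a consonant, before a consonant other than r, m, n, p, b, f, v.
bestoke ~ bestose — Kusime k corresponds to Vukaie s between vowels (before a front vowel).
Applying these to Kusime 'vike':
  vike → veke   (i→e after a consonant, before a consonant other than r, m, n, p, b, f, v)
  veke → vese   (k→s between vowels (before a front vowel))
So the Vukaie cognate is 'vese'.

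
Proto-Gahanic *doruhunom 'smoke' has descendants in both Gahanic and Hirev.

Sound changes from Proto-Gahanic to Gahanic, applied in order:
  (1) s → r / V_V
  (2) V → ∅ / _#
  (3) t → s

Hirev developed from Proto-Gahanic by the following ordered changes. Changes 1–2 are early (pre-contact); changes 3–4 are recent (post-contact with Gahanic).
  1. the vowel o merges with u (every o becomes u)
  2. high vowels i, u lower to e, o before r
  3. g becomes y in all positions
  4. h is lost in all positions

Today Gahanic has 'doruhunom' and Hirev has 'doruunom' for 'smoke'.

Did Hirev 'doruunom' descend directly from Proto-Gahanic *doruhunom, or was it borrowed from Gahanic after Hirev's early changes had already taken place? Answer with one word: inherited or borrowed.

borrowed

If inherited, *doruhunom would pass through all of Hirev's changes:
Hirev: *doruhunom > duruhunum > doruhunum > doruunum  (by vowel merger, pre-rhotic lowering, h-loss)
If borrowed from Gahanic 'doruhunom' after the early changes, it would undergo only the recent ones:
  rule 3 (unconditioned shift): no change (doruhunom)
  rule 4 (h-loss): doruhunom → doruunom
  ⇒ as a loan: doruunom
Hirev 'doruunom' matches the loan outcome 'doruunom', not the inherited 'doruunum' — it skipped the early Hirev changes, so it was borrowed from Gahanic.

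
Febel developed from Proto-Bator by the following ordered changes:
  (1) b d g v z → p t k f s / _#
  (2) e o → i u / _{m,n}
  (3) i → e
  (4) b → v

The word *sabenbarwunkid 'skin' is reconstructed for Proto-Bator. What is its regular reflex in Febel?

savenvarwunket

Febel: *sabenbarwunkid > sabenbarwunkit > sabinbarwunkit > sabenbarwunket > savenvarwunket  (by final devoicing, pre-nasal raising, vowel merger, unconditioned shift)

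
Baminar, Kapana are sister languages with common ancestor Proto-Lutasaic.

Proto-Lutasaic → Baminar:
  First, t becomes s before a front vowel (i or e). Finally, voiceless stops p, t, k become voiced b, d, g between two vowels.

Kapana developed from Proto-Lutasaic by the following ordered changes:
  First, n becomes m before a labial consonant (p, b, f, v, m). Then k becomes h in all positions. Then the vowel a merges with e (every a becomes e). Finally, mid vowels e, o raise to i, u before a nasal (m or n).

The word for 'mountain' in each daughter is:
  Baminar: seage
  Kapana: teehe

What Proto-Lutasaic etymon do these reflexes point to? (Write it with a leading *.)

*teake

Position 1: Baminar has s, Kapana has t. Kapana preserves t here (none of its changes turn any other segment into t), so the proto-segment is *t.
Position 4: Baminar has g, Kapana has h. Taking the neighbouring segments as reconstructed: Baminar g could go back to *k or *g; Kapana h could go back to *k or *h — the one source consistent with every daughter is *k.
Position 3: Baminar has a, Kapana has e. Baminar preserves a here (none of its changes turn any other segment into a), so the proto-segment is *a.
The remaining positions agree across the daughters. Check the candidate against every language:
Baminar: start from *teake.
  rule 1 (palatalisation): teake → seake
  rule 2 (intervocalic voicing): seake → seage
  ⇒ Baminar seage
Kapana: *teake > teahe > teehe  (by unconditioned shift, vowel merger)
No other proto-form is consistent with every reflex, so the reconstruction is *teake.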